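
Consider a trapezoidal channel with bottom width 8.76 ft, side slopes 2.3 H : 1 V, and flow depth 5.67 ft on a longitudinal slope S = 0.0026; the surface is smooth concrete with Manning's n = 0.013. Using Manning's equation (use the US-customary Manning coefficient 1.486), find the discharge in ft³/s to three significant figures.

A = (b + z·y)·y = (8.76 + 2.3×5.67)×5.67 = 123.6 ft²
P = b + 2y√(1+z²) = 8.76 + 2×5.67×√(1+2.3²) = 37.20 ft
R = A/P = 123.6/37.20 = 3.323 ft
Q = (1.486/n)·A·R^(2/3)·S^(1/2) = (1.486/0.013) × 123.6 × 3.323^(2/3) × 0.0026^(1/2) = 1604 ft³/s

1600 ft³/s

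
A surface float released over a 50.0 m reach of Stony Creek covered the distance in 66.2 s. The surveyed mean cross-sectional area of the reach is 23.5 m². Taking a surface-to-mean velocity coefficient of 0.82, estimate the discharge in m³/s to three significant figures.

v_surface = L / t̄ = 50.0 / 66.2 = 0.7553 m/s
v_mean = 0.82 × 0.7553 = 0.6193 m/s
Q = A × v_mean = 23.5 × 0.6193 = 14.55 m³/s

14.6 m³/s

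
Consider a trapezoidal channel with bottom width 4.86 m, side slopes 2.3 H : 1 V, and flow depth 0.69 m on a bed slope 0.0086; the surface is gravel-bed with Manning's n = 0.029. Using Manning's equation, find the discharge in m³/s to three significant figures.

9.37 m³/s

A = (b + z·y)·y = (4.86 + 2.3×0.69)×0.69 = 4.448 m²
P = b + 2y√(1+z²) = 4.86 + 2×0.69×√(1+2.3²) = 8.321 m
R = A/P = 4.448/8.321 = 0.5346 m
Q = (1/n)·A·R^(2/3)·S^(1/2) = (1/0.029) × 4.448 × 0.5346^(2/3) × 0.0086^(1/2) = 9.370 m³/s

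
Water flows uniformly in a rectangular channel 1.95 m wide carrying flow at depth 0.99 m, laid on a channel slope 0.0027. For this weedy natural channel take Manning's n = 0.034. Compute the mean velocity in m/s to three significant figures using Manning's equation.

A = b·y = 1.95 × 0.99 = 1.931 m²
P = b + 2y = 1.95 + 2×0.99 = 3.930 m
R = A/P = 1.931/3.930 = 0.4912 m
Q = (1/n)·A·R^(2/3)·S^(1/2) = (1/0.034) × 1.931 × 0.4912^(2/3) × 0.0027^(1/2) = 1.837 m³/s
V = Q/A = 1.837/1.931 = 0.9515 m/s

0.951 m/s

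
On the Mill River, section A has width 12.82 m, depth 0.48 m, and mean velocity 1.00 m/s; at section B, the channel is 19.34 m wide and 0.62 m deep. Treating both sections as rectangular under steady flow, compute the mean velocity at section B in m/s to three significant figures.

Q = A₁V₁ = (12.82×0.48) × 1.00 = 6.154 m³/s
A₂ = 19.34 × 0.62 = 11.99 m²
V₂ = Q/A₂ = 6.154/11.99 = 0.5132 m/s

0.513 m/s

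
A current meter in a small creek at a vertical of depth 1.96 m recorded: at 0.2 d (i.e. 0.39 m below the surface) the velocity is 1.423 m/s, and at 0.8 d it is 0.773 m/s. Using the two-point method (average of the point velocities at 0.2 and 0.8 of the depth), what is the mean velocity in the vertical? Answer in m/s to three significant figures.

1.10 m/s

v̄ = (1.423 + 0.773) / 2 = 1.098 m/s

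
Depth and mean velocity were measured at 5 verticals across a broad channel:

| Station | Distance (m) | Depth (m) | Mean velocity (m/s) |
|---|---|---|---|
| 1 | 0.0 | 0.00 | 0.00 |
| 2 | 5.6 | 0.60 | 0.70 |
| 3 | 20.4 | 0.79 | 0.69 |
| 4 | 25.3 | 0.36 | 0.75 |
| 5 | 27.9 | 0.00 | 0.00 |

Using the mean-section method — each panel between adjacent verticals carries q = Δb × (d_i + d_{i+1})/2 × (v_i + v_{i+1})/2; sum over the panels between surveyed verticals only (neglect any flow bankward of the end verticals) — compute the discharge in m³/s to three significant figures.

9.94 m³/s

Panel 1-2: Δb = 5.6 m, d̄ = (0.00+0.60)/2 = 0.3, v̄ = (0.00+0.70)/2 = 0.35 → q = 5.6×0.3×0.35 = 0.5880 m³/s
Panel 2-3: Δb = 14.8 m, d̄ = (0.60+0.79)/2 = 0.695, v̄ = (0.70+0.69)/2 = 0.695 → q = 14.8×0.695×0.695 = 7.149 m³/s
Panel 3-4: Δb = 4.9 m, d̄ = (0.79+0.36)/2 = 0.575, v̄ = (0.69+0.75)/2 = 0.72 → q = 4.9×0.575×0.72 = 2.029 m³/s
Panel 4-5: Δb = 2.6 m, d̄ = (0.36+0.00)/2 = 0.18, v̄ = (0.75+0.00)/2 = 0.375 → q = 2.6×0.18×0.375 = 0.1755 m³/s
Q = Σ q = 9.941 m³/s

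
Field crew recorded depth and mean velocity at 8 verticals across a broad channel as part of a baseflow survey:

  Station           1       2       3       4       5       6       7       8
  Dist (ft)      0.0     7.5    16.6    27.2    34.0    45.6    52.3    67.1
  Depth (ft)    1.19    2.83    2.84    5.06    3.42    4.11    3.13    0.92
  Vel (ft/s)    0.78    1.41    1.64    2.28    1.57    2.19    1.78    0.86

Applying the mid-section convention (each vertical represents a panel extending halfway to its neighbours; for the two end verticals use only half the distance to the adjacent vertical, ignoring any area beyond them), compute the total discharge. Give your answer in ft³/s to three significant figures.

380 ft³/s

w_1 = (7.5 − 0.0)/2 = 3.75 ft; q_1 = 0.78 × 1.19 × 3.75 = 3.481 ft³/s
w_2 = (16.6 − 0.0)/2 = 8.3 ft; q_2 = 1.41 × 2.83 × 8.3 = 33.12 ft³/s
w_3 = (27.2 − 7.5)/2 = 9.85 ft; q_3 = 1.64 × 2.84 × 9.85 = 45.88 ft³/s
w_4 = (34.0 − 16.6)/2 = 8.7 ft; q_4 = 2.28 × 5.06 × 8.7 = 100.4 ft³/s
w_5 = (45.6 − 27.2)/2 = 9.2 ft; q_5 = 1.57 × 3.42 × 9.2 = 49.40 ft³/s
w_6 = (52.3 − 34.0)/2 = 9.15 ft; q_6 = 2.19 × 4.11 × 9.15 = 82.36 ft³/s
w_7 = (67.1 − 45.6)/2 = 10.75 ft; q_7 = 1.78 × 3.13 × 10.75 = 59.89 ft³/s
w_8 = (67.1 − 52.3)/2 = 7.4 ft; q_8 = 0.86 × 0.92 × 7.4 = 5.855 ft³/s
Q = Σ qᵢ = 380.4 ft³/s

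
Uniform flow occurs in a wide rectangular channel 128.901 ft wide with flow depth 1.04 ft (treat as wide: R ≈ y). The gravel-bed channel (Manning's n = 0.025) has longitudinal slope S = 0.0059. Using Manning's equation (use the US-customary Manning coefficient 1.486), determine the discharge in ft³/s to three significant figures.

A = b·y = 128.901 × 1.04 = 134.1 ft²
Wide channel: R ≈ y = 1.04 ft
Q = (1.486/n)·A·R^(2/3)·S^(1/2) = (1.486/0.025) × 134.1 × 1.040^(2/3) × 0.0059^(1/2) = 628.3 ft³/s

628 ft³/s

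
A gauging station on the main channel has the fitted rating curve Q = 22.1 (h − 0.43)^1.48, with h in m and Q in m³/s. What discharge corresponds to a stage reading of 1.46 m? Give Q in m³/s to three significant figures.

23.1 m³/s

Q = 22.1 × (1.46 − 0.43)^1.48 = 22.1 × 1.03^1.48 = 23.09 m³/s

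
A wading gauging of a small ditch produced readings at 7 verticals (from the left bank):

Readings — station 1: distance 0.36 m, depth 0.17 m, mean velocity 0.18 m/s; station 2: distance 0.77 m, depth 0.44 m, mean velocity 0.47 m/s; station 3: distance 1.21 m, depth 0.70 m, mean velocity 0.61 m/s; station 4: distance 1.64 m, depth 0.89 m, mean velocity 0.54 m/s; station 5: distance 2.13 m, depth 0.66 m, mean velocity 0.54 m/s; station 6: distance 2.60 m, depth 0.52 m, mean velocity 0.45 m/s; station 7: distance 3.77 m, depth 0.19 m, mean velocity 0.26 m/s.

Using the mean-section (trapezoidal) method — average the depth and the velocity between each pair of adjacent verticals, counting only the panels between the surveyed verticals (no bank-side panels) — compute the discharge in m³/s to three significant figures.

Panel 1-2: Δb = 0.41 m, d̄ = (0.17+0.44)/2 = 0.305, v̄ = (0.18+0.47)/2 = 0.325 → q = 0.41×0.305×0.325 = 0.04064 m³/s
Panel 2-3: Δb = 0.44 m, d̄ = (0.44+0.70)/2 = 0.57, v̄ = (0.47+0.61)/2 = 0.54 → q = 0.44×0.57×0.54 = 0.1354 m³/s
Panel 3-4: Δb = 0.43 m, d̄ = (0.70+0.89)/2 = 0.795, v̄ = (0.61+0.54)/2 = 0.575 → q = 0.43×0.795×0.575 = 0.1966 m³/s
Panel 4-5: Δb = 0.49 m, d̄ = (0.89+0.66)/2 = 0.775, v̄ = (0.54+0.54)/2 = 0.54 → q = 0.49×0.775×0.54 = 0.2051 m³/s
Panel 5-6: Δb = 0.47 m, d̄ = (0.66+0.52)/2 = 0.59, v̄ = (0.54+0.45)/2 = 0.495 → q = 0.47×0.59×0.495 = 0.1373 m³/s
Panel 6-7: Δb = 1.17 m, d̄ = (0.52+0.19)/2 = 0.355, v̄ = (0.45+0.26)/2 = 0.355 → q = 1.17×0.355×0.355 = 0.1474 m³/s
Q = Σ q = 0.8624 m³/s

0.862 m³/s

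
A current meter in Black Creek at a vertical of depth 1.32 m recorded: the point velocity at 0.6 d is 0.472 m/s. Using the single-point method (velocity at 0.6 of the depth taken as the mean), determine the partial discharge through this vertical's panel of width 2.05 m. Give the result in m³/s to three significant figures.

1.28 m³/s

v̄ = v₀.₆ = 0.472 m/s
q = v̄ × d × w = 0.4720 × 1.32 × 2.05 = 1.277 m³/s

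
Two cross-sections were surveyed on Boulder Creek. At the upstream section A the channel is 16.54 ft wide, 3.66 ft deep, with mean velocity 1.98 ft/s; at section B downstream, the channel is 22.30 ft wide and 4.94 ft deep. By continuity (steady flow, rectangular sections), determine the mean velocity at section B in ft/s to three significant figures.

Q = A₁V₁ = (16.54×3.66) × 1.98 = 119.9 ft³/s
A₂ = 22.30 × 4.94 = 110.2 ft²
V₂ = Q/A₂ = 119.9/110.2 = 1.088 ft/s

1.09 ft/s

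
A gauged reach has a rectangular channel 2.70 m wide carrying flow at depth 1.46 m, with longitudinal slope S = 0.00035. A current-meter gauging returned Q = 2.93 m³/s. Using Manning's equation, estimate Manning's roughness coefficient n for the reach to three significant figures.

0.0199

A = b·y = 2.70 × 1.46 = 3.942 m²
P = b + 2y = 2.70 + 2×1.46 = 5.620 m
R = A/P = 3.942/5.620 = 0.7014 m
n = (1/Q)·A·R^(2/3)·S^(1/2) = (1/2.93) × 3.942 × 0.7894 × 0.01871 = 0.01987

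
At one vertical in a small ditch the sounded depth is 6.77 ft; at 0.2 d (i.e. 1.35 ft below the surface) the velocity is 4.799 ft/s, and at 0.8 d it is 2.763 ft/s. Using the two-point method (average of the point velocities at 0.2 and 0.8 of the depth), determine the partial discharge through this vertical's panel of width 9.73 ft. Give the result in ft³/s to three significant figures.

249 ft³/s

v̄ = (4.799 + 2.763) / 2 = 3.781 ft/s
q = v̄ × d × w = 3.781 × 6.77 × 9.73 = 249.1 ft³/s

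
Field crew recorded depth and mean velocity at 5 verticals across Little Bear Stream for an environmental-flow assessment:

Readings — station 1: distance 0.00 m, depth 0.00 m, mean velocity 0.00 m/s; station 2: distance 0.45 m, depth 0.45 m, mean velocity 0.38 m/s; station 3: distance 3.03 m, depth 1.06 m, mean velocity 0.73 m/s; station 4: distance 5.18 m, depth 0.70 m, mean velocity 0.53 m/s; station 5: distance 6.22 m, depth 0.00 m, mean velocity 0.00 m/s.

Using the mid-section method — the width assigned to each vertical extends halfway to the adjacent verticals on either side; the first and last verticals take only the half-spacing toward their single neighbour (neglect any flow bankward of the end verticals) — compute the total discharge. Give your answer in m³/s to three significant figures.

w_2 = (3.03 − 0.00)/2 = 1.515 m; q_2 = 0.38 × 0.45 × 1.515 = 0.2591 m³/s
w_3 = (5.18 − 0.45)/2 = 2.365 m; q_3 = 0.73 × 1.06 × 2.365 = 1.830 m³/s
w_4 = (6.22 − 3.03)/2 = 1.595 m; q_4 = 0.53 × 0.70 × 1.595 = 0.5917 m³/s
Stations 1, 5 contribute zero (depth or velocity is 0).
Q = Σ qᵢ = 2.681 m³/s

2.68 m³/s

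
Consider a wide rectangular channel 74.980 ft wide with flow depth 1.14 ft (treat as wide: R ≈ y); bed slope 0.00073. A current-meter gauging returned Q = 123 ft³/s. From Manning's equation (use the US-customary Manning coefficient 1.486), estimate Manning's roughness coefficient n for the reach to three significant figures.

A = b·y = 74.980 × 1.14 = 85.48 ft²
Wide channel: R ≈ y = 1.14 ft
n = (1.486/Q)·A·R^(2/3)·S^(1/2) = (1.486/123) × 85.48 × 1.091 × 0.02702 = 0.03045

0.0304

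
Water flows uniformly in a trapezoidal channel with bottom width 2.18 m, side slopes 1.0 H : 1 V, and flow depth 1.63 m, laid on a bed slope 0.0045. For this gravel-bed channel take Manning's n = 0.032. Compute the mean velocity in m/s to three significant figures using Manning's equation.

1.98 m/s

A = (b + z·y)·y = (2.18 + 1.0×1.63)×1.63 = 6.210 m²
P = b + 2y√(1+z²) = 2.18 + 2×1.63×√(1+1.0²) = 6.790 m
R = A/P = 6.210/6.790 = 0.9146 m
Q = (1/n)·A·R^(2/3)·S^(1/2) = (1/0.032) × 6.210 × 0.9146^(2/3) × 0.0045^(1/2) = 12.27 m³/s
V = Q/A = 12.27/6.210 = 1.975 m/s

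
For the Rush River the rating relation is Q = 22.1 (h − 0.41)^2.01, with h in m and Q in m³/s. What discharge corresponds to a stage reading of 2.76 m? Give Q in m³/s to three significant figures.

Q = 22.1 × (2.76 − 0.41)^2.01 = 22.1 × 2.35^2.01 = 123.1 m³/s

123 m³/s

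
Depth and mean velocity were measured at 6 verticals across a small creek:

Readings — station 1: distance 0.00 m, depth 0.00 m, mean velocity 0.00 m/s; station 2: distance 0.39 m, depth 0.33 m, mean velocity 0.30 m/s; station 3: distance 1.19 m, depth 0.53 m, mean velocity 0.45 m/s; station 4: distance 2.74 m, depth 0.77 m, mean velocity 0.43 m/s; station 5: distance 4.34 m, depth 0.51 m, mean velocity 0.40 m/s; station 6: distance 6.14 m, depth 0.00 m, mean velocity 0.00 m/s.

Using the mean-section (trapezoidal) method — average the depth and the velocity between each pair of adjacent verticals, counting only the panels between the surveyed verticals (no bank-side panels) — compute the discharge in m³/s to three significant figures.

Panel 1-2: Δb = 0.39 m, d̄ = (0.00+0.33)/2 = 0.165, v̄ = (0.00+0.30)/2 = 0.15 → q = 0.39×0.165×0.15 = 0.009653 m³/s
Panel 2-3: Δb = 0.8 m, d̄ = (0.33+0.53)/2 = 0.43, v̄ = (0.30+0.45)/2 = 0.375 → q = 0.8×0.43×0.375 = 0.1290 m³/s
Panel 3-4: Δb = 1.55 m, d̄ = (0.53+0.77)/2 = 0.65, v̄ = (0.45+0.43)/2 = 0.44 → q = 1.55×0.65×0.44 = 0.4433 m³/s
Panel 4-5: Δb = 1.6 m, d̄ = (0.77+0.51)/2 = 0.64, v̄ = (0.43+0.40)/2 = 0.415 → q = 1.6×0.64×0.415 = 0.4250 m³/s
Panel 5-6: Δb = 1.8 m, d̄ = (0.51+0.00)/2 = 0.255, v̄ = (0.40+0.00)/2 = 0.2 → q = 1.8×0.255×0.2 = 0.09180 m³/s
Q = Σ q = 1.099 m³/s

1.10 m³/s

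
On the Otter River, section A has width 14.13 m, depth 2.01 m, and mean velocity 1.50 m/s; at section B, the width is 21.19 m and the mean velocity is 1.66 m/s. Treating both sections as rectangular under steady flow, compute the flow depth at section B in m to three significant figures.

Q = A₁V₁ = (14.13×2.01) × 1.50 = 42.60 m³/s
d₂ = Q/(b₂ V₂) = 42.60/(21.19×1.66) = 1.211 m

1.21 m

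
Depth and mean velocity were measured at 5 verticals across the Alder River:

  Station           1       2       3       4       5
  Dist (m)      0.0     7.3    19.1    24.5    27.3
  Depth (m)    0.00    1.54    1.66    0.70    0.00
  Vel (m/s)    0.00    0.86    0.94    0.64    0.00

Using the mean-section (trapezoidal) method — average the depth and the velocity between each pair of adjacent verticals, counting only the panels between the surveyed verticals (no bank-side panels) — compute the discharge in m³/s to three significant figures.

Panel 1-2: Δb = 7.3 m, d̄ = (0.00+1.54)/2 = 0.77, v̄ = (0.00+0.86)/2 = 0.43 → q = 7.3×0.77×0.43 = 2.417 m³/s
Panel 2-3: Δb = 11.8 m, d̄ = (1.54+1.66)/2 = 1.6, v̄ = (0.86+0.94)/2 = 0.9 → q = 11.8×1.6×0.9 = 16.99 m³/s
Panel 3-4: Δb = 5.4 m, d̄ = (1.66+0.70)/2 = 1.18, v̄ = (0.94+0.64)/2 = 0.79 → q = 5.4×1.18×0.79 = 5.034 m³/s
Panel 4-5: Δb = 2.8 m, d̄ = (0.70+0.00)/2 = 0.35, v̄ = (0.64+0.00)/2 = 0.32 → q = 2.8×0.35×0.32 = 0.3136 m³/s
Q = Σ q = 24.76 m³/s

24.8 m³/s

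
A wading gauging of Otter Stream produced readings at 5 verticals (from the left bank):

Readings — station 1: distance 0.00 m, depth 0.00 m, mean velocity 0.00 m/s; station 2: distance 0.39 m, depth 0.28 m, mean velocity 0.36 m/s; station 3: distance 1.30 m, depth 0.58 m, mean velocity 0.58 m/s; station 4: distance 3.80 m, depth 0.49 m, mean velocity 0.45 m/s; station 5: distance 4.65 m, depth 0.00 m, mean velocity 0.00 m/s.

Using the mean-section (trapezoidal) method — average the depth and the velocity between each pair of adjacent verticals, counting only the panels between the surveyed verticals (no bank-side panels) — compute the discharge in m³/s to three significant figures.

Panel 1-2: Δb = 0.39 m, d̄ = (0.00+0.28)/2 = 0.14, v̄ = (0.00+0.36)/2 = 0.18 → q = 0.39×0.14×0.18 = 0.009828 m³/s
Panel 2-3: Δb = 0.91 m, d̄ = (0.28+0.58)/2 = 0.43, v̄ = (0.36+0.58)/2 = 0.47 → q = 0.91×0.43×0.47 = 0.1839 m³/s
Panel 3-4: Δb = 2.5 m, d̄ = (0.58+0.49)/2 = 0.535, v̄ = (0.58+0.45)/2 = 0.515 → q = 2.5×0.535×0.515 = 0.6888 m³/s
Panel 4-5: Δb = 0.85 m, d̄ = (0.49+0.00)/2 = 0.245, v̄ = (0.45+0.00)/2 = 0.225 → q = 0.85×0.245×0.225 = 0.04686 m³/s
Q = Σ q = 0.9294 m³/s

0.929 m³/s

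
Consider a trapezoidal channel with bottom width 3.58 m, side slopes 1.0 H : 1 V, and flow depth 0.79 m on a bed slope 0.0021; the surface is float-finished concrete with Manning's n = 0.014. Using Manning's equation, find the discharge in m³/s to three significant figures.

A = (b + z·y)·y = (3.58 + 1.0×0.79)×0.79 = 3.452 m²
P = b + 2y√(1+z²) = 3.58 + 2×0.79×√(1+1.0²) = 5.814 m
R = A/P = 3.452/5.814 = 0.5937 m
Q = (1/n)·A·R^(2/3)·S^(1/2) = (1/0.014) × 3.452 × 0.5937^(2/3) × 0.0021^(1/2) = 7.983 m³/s

7.98 m³/s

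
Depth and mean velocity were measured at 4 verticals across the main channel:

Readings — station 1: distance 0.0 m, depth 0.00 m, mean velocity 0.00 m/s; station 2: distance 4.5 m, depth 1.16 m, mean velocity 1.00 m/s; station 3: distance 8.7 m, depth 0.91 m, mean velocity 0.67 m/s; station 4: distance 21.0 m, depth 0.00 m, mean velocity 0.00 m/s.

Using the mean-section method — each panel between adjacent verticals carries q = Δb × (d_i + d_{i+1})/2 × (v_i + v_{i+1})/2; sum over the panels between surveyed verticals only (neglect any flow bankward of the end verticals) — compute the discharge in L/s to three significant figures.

Panel 1-2: Δb = 4.5 m, d̄ = (0.00+1.16)/2 = 0.58, v̄ = (0.00+1.00)/2 = 0.5 → q = 4.5×0.58×0.5 = 1.305 m³/s
Panel 2-3: Δb = 4.2 m, d̄ = (1.16+0.91)/2 = 1.035, v̄ = (1.00+0.67)/2 = 0.835 → q = 4.2×1.035×0.835 = 3.630 m³/s
Panel 3-4: Δb = 12.3 m, d̄ = (0.91+0.00)/2 = 0.455, v̄ = (0.67+0.00)/2 = 0.335 → q = 12.3×0.455×0.335 = 1.875 m³/s
Q = Σ q = 6.810 m³/s
= 6.810 × 1000 = 6810 L/s

6810 L/s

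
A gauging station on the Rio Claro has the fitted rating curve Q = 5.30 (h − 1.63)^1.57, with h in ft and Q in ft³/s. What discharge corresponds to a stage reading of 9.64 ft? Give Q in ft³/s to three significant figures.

139 ft³/s

Q = 5.30 × (9.64 − 1.63)^1.57 = 5.30 × 8.01^1.57 = 139.0 ft³/s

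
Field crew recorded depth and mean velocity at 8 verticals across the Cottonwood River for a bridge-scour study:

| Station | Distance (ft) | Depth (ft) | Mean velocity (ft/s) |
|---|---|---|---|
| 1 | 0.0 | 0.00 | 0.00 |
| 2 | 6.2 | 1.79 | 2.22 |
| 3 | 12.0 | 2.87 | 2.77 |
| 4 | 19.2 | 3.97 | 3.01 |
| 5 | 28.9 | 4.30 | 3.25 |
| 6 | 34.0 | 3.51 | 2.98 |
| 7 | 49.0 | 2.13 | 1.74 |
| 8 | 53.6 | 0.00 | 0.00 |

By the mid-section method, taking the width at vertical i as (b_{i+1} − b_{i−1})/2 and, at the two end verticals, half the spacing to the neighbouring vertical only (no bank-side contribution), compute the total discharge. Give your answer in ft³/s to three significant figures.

w_2 = (12.0 − 0.0)/2 = 6 ft; q_2 = 2.22 × 1.79 × 6 = 23.84 ft³/s
w_3 = (19.2 − 6.2)/2 = 6.5 ft; q_3 = 2.77 × 2.87 × 6.5 = 51.67 ft³/s
w_4 = (28.9 − 12.0)/2 = 8.45 ft; q_4 = 3.01 × 3.97 × 8.45 = 101.0 ft³/s
w_5 = (34.0 − 19.2)/2 = 7.4 ft; q_5 = 3.25 × 4.30 × 7.4 = 103.4 ft³/s
w_6 = (49.0 − 28.9)/2 = 10.05 ft; q_6 = 2.98 × 3.51 × 10.05 = 105.1 ft³/s
w_7 = (53.6 − 34.0)/2 = 9.8 ft; q_7 = 1.74 × 2.13 × 9.8 = 36.32 ft³/s
Stations 1, 8 contribute zero (depth or velocity is 0).
Q = Σ qᵢ = 421.3 ft³/s

421 ft³/s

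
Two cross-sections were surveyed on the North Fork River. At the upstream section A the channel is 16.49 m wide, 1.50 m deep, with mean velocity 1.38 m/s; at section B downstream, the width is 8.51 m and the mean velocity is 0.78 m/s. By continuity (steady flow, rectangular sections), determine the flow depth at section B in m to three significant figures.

5.14 m

Q = A₁V₁ = (16.49×1.50) × 1.38 = 34.13 m³/s
d₂ = Q/(b₂ V₂) = 34.13/(8.51×0.78) = 5.142 m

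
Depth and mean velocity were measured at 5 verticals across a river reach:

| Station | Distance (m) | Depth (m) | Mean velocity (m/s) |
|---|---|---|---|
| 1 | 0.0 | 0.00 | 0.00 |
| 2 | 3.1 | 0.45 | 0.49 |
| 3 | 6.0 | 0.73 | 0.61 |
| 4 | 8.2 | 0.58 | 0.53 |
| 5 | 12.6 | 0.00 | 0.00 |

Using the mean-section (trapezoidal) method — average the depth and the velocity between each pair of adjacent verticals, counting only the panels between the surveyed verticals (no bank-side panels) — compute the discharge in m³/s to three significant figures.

Panel 1-2: Δb = 3.1 m, d̄ = (0.00+0.45)/2 = 0.225, v̄ = (0.00+0.49)/2 = 0.245 → q = 3.1×0.225×0.245 = 0.1709 m³/s
Panel 2-3: Δb = 2.9 m, d̄ = (0.45+0.73)/2 = 0.59, v̄ = (0.49+0.61)/2 = 0.55 → q = 2.9×0.59×0.55 = 0.9411 m³/s
Panel 3-4: Δb = 2.2 m, d̄ = (0.73+0.58)/2 = 0.655, v̄ = (0.61+0.53)/2 = 0.57 → q = 2.2×0.655×0.57 = 0.8214 m³/s
Panel 4-5: Δb = 4.4 m, d̄ = (0.58+0.00)/2 = 0.29, v̄ = (0.53+0.00)/2 = 0.265 → q = 4.4×0.29×0.265 = 0.3381 m³/s
Q = Σ q = 2.271 m³/s

2.27 m³/s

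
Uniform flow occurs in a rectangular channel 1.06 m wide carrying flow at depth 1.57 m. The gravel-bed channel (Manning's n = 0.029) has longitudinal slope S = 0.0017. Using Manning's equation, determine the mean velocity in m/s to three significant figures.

A = b·y = 1.06 × 1.57 = 1.664 m²
P = b + 2y = 1.06 + 2×1.57 = 4.200 m
R = A/P = 1.664/4.200 = 0.3962 m
Q = (1/n)·A·R^(2/3)·S^(1/2) = (1/0.029) × 1.664 × 0.3962^(2/3) × 0.0017^(1/2) = 1.276 m³/s
V = Q/A = 1.276/1.664 = 0.7670 m/s

0.767 m/s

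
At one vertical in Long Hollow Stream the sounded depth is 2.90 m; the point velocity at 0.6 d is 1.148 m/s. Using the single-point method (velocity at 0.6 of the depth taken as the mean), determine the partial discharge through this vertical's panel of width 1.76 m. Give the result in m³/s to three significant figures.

v̄ = v₀.₆ = 1.148 m/s
q = v̄ × d × w = 1.148 × 2.90 × 1.76 = 5.859 m³/s

5.86 m³/s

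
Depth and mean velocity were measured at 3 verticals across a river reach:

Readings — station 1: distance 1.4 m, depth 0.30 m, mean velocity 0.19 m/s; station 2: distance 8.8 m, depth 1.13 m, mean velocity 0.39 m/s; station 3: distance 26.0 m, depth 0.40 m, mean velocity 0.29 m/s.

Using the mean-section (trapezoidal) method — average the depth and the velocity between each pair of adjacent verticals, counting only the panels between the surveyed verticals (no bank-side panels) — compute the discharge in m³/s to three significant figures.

6.01 m³/s

Panel 1-2: Δb = 7.4 m, d̄ = (0.30+1.13)/2 = 0.715, v̄ = (0.19+0.39)/2 = 0.29 → q = 7.4×0.715×0.29 = 1.534 m³/s
Panel 2-3: Δb = 17.2 m, d̄ = (1.13+0.40)/2 = 0.765, v̄ = (0.39+0.29)/2 = 0.34 → q = 17.2×0.765×0.34 = 4.474 m³/s
Q = Σ q = 6.008 m³/s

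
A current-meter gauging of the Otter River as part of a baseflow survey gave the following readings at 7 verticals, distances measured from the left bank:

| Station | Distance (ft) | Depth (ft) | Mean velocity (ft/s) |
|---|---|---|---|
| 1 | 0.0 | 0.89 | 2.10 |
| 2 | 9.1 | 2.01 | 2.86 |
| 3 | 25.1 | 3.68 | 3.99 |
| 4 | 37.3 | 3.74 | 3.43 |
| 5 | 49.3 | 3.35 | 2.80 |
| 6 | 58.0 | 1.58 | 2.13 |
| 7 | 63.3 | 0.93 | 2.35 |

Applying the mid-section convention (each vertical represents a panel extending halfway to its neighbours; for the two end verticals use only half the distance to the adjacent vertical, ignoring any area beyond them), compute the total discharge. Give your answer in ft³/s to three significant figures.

569 ft³/s

w_1 = (9.1 − 0.0)/2 = 4.55 ft; q_1 = 2.10 × 0.89 × 4.55 = 8.504 ft³/s
w_2 = (25.1 − 0.0)/2 = 12.55 ft; q_2 = 2.86 × 2.01 × 12.55 = 72.14 ft³/s
w_3 = (37.3 − 9.1)/2 = 14.1 ft; q_3 = 3.99 × 3.68 × 14.1 = 207.0 ft³/s
w_4 = (49.3 − 25.1)/2 = 12.1 ft; q_4 = 3.43 × 3.74 × 12.1 = 155.2 ft³/s
w_5 = (58.0 − 37.3)/2 = 10.35 ft; q_5 = 2.80 × 3.35 × 10.35 = 97.08 ft³/s
w_6 = (63.3 − 49.3)/2 = 7 ft; q_6 = 2.13 × 1.58 × 7 = 23.56 ft³/s
w_7 = (63.3 − 58.0)/2 = 2.65 ft; q_7 = 2.35 × 0.93 × 2.65 = 5.792 ft³/s
Q = Σ qᵢ = 569.3 ft³/s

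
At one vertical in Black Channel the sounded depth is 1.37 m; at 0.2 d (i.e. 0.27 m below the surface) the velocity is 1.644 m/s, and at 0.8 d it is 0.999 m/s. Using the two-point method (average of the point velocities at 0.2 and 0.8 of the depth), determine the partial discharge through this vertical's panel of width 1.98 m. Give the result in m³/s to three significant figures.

v̄ = (1.644 + 0.999) / 2 = 1.322 m/s
q = v̄ × d × w = 1.322 × 1.37 × 1.98 = 3.585 m³/s

3.58 m³/s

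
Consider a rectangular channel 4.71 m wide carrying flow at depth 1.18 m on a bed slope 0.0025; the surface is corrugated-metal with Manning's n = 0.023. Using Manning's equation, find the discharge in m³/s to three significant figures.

10.3 m³/s

A = b·y = 4.71 × 1.18 = 5.558 m²
P = b + 2y = 4.71 + 2×1.18 = 7.070 m
R = A/P = 5.558/7.070 = 0.7861 m
Q = (1/n)·A·R^(2/3)·S^(1/2) = (1/0.023) × 5.558 × 0.7861^(2/3) × 0.0025^(1/2) = 10.29 m³/s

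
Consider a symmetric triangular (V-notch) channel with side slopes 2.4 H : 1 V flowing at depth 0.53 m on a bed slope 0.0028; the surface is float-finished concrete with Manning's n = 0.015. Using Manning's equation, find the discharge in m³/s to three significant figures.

0.930 m³/s

A = z·y² = 2.4×0.53² = 0.6742 m²
P = 2y√(1+z²) = 2×0.53×√(1+2.4²) = 2.756 m
R = A/P = 0.6742/2.756 = 0.2446 m
Q = (1/n)·A·R^(2/3)·S^(1/2) = (1/0.015) × 0.6742 × 0.2446^(2/3) × 0.0028^(1/2) = 0.9302 m³/s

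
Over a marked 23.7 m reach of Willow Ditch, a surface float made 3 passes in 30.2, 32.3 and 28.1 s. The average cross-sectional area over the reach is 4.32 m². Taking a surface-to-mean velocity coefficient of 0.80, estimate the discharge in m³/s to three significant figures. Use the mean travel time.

t̄ = (30.2 + 32.3 + 28.1) / 3 = 30.2 s
v_surface = L / t̄ = 23.7 / 30.2 = 0.7848 m/s
v_mean = 0.80 × 0.7848 = 0.6278 m/s
Q = A × v_mean = 4.32 × 0.6278 = 2.712 m³/s

2.71 m³/s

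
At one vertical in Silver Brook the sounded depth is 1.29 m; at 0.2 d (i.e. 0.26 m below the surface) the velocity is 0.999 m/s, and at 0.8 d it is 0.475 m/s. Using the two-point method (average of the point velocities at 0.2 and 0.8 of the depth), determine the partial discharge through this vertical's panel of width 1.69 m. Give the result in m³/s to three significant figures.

v̄ = (0.999 + 0.475) / 2 = 0.7370 m/s
q = v̄ × d × w = 0.7370 × 1.29 × 1.69 = 1.607 m³/s

1.61 m³/s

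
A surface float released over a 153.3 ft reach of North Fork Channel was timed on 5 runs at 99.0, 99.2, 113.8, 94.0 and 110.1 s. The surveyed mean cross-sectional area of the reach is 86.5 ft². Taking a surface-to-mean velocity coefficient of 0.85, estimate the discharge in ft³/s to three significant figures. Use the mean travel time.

109 ft³/s

t̄ = (99.0 + 99.2 + 113.8 + 94.0 + 110.1) / 5 = 103.22 s
v_surface = L / t̄ = 153.3 / 103.22 = 1.485 ft/s
v_mean = 0.85 × 1.485 = 1.262 ft/s
Q = A × v_mean = 86.5 × 1.262 = 109.2 ft³/s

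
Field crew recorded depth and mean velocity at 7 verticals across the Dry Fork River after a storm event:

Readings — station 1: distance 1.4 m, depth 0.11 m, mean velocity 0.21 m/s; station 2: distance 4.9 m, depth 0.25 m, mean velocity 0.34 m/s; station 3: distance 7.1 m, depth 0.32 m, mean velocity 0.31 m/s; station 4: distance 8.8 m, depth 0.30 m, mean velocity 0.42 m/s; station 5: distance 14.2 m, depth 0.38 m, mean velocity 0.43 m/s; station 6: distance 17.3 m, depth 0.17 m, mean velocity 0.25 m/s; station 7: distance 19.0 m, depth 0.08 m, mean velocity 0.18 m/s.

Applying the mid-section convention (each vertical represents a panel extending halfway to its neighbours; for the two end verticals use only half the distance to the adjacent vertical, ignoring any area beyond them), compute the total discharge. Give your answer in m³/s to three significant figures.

w_1 = (4.9 − 1.4)/2 = 1.75 m; q_1 = 0.21 × 0.11 × 1.75 = 0.04043 m³/s
w_2 = (7.1 − 1.4)/2 = 2.85 m; q_2 = 0.34 × 0.25 × 2.85 = 0.2423 m³/s
w_3 = (8.8 − 4.9)/2 = 1.95 m; q_3 = 0.31 × 0.32 × 1.95 = 0.1934 m³/s
w_4 = (14.2 − 7.1)/2 = 3.55 m; q_4 = 0.42 × 0.30 × 3.55 = 0.4473 m³/s
w_5 = (17.3 − 8.8)/2 = 4.25 m; q_5 = 0.43 × 0.38 × 4.25 = 0.6945 m³/s
w_6 = (19.0 − 14.2)/2 = 2.4 m; q_6 = 0.25 × 0.17 × 2.4 = 0.1020 m³/s
w_7 = (19.0 − 17.3)/2 = 0.85 m; q_7 = 0.18 × 0.08 × 0.85 = 0.01224 m³/s
Q = Σ qᵢ = 1.732 m³/s

1.73 m³/s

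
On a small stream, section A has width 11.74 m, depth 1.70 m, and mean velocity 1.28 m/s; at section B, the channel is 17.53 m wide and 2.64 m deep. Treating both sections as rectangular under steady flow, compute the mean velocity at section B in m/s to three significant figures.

0.552 m/s

Q = A₁V₁ = (11.74×1.70) × 1.28 = 25.55 m³/s
A₂ = 17.53 × 2.64 = 46.28 m²
V₂ = Q/A₂ = 25.55/46.28 = 0.5520 m/s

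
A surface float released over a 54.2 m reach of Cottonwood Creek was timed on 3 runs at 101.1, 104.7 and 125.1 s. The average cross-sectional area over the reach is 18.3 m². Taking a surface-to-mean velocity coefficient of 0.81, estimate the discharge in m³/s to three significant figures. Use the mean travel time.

t̄ = (101.1 + 104.7 + 125.1) / 3 = 110.3 s
v_surface = L / t̄ = 54.2 / 110.3 = 0.4914 m/s
v_mean = 0.81 × 0.4914 = 0.3980 m/s
Q = A × v_mean = 18.3 × 0.3980 = 7.284 m³/s

7.28 m³/s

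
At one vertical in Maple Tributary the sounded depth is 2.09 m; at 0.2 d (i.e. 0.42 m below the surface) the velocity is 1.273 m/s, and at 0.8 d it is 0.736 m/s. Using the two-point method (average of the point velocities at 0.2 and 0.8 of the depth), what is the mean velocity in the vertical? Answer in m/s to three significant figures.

1.00 m/s

v̄ = (1.273 + 0.736) / 2 = 1.005 m/s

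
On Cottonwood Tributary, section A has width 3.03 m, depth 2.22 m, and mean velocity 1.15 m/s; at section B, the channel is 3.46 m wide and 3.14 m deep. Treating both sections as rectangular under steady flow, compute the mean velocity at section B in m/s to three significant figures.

Q = A₁V₁ = (3.03×2.22) × 1.15 = 7.736 m³/s
A₂ = 3.46 × 3.14 = 10.86 m²
V₂ = Q/A₂ = 7.736/10.86 = 0.7120 m/s

0.712 m/s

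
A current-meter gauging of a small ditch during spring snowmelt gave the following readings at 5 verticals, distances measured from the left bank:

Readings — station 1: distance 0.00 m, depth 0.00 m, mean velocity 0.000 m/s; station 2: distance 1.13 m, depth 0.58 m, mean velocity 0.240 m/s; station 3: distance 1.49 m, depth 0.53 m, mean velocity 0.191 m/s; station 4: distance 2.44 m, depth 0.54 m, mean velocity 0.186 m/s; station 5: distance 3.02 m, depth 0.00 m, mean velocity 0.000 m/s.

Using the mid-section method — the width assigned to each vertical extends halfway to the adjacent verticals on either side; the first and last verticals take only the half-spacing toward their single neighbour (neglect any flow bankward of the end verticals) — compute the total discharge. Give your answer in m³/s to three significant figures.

0.247 m³/s

w_2 = (1.49 − 0.00)/2 = 0.745 m; q_2 = 0.240 × 0.58 × 0.745 = 0.1037 m³/s
w_3 = (2.44 − 1.13)/2 = 0.655 m; q_3 = 0.191 × 0.53 × 0.655 = 0.06631 m³/s
w_4 = (3.02 − 1.49)/2 = 0.765 m; q_4 = 0.186 × 0.54 × 0.765 = 0.07684 m³/s
Stations 1, 5 contribute zero (depth or velocity is 0).
Q = Σ qᵢ = 0.2468 m³/s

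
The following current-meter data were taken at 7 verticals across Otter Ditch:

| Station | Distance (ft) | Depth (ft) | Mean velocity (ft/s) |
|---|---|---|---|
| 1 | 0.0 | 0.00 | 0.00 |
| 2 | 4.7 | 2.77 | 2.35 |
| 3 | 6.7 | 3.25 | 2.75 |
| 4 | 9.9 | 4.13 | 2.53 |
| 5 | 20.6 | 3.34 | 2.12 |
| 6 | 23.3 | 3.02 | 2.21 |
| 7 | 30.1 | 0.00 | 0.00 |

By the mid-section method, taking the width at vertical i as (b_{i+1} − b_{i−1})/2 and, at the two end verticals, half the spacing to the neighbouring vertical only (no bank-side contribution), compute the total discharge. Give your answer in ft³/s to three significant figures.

w_2 = (6.7 − 0.0)/2 = 3.35 ft; q_2 = 2.35 × 2.77 × 3.35 = 21.81 ft³/s
w_3 = (9.9 − 4.7)/2 = 2.6 ft; q_3 = 2.75 × 3.25 × 2.6 = 23.24 ft³/s
w_4 = (20.6 − 6.7)/2 = 6.95 ft; q_4 = 2.53 × 4.13 × 6.95 = 72.62 ft³/s
w_5 = (23.3 − 9.9)/2 = 6.7 ft; q_5 = 2.12 × 3.34 × 6.7 = 47.44 ft³/s
w_6 = (30.1 − 20.6)/2 = 4.75 ft; q_6 = 2.21 × 3.02 × 4.75 = 31.70 ft³/s
Stations 1, 7 contribute zero (depth or velocity is 0).
Q = Σ qᵢ = 196.8 ft³/s

197 ft³/s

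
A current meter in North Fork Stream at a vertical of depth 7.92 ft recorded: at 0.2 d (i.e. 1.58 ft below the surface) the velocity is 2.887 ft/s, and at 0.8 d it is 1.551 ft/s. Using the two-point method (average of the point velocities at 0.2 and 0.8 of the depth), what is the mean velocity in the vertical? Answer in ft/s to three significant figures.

2.22 ft/s

v̄ = (2.887 + 1.551) / 2 = 2.219 ft/s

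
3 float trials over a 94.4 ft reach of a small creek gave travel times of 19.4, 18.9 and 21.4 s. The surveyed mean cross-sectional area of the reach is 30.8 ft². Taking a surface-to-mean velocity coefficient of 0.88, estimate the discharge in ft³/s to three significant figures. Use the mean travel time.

t̄ = (19.4 + 18.9 + 21.4) / 3 = 19.9 s
v_surface = L / t̄ = 94.4 / 19.9 = 4.744 ft/s
v_mean = 0.88 × 4.744 = 4.174 ft/s
Q = A × v_mean = 30.8 × 4.174 = 128.6 ft³/s

129 ft³/s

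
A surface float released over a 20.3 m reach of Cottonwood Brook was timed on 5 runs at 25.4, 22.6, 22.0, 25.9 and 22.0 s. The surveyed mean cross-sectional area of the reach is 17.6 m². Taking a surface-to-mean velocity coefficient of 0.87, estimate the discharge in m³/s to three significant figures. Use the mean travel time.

t̄ = (25.4 + 22.6 + 22.0 + 25.9 + 22.0) / 5 = 23.58 s
v_surface = L / t̄ = 20.3 / 23.58 = 0.8609 m/s
v_mean = 0.87 × 0.8609 = 0.7490 m/s
Q = A × v_mean = 17.6 × 0.7490 = 13.18 m³/s

13.2 m³/s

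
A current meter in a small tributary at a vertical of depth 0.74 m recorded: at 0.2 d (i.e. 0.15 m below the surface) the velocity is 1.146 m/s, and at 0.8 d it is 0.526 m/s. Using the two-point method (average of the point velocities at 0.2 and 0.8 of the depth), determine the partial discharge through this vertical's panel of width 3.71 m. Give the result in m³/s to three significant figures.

2.30 m³/s

v̄ = (1.146 + 0.526) / 2 = 0.8360 m/s
q = v̄ × d × w = 0.8360 × 0.74 × 3.71 = 2.295 m³/s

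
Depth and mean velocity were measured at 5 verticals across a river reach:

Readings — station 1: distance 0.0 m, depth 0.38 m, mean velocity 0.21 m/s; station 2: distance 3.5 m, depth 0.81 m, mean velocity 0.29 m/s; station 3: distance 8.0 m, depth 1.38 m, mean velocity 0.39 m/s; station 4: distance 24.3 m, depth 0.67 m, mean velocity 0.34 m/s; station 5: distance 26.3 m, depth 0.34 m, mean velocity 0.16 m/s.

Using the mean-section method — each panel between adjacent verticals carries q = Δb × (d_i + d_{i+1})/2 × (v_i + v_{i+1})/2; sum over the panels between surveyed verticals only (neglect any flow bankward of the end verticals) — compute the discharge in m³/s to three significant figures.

8.55 m³/s

Panel 1-2: Δb = 3.5 m, d̄ = (0.38+0.81)/2 = 0.595, v̄ = (0.21+0.29)/2 = 0.25 → q = 3.5×0.595×0.25 = 0.5206 m³/s
Panel 2-3: Δb = 4.5 m, d̄ = (0.81+1.38)/2 = 1.095, v̄ = (0.29+0.39)/2 = 0.34 → q = 4.5×1.095×0.34 = 1.675 m³/s
Panel 3-4: Δb = 16.3 m, d̄ = (1.38+0.67)/2 = 1.025, v̄ = (0.39+0.34)/2 = 0.365 → q = 16.3×1.025×0.365 = 6.098 m³/s
Panel 4-5: Δb = 2 m, d̄ = (0.67+0.34)/2 = 0.505, v̄ = (0.34+0.16)/2 = 0.25 → q = 2×0.505×0.25 = 0.2525 m³/s
Q = Σ q = 8.547 m³/s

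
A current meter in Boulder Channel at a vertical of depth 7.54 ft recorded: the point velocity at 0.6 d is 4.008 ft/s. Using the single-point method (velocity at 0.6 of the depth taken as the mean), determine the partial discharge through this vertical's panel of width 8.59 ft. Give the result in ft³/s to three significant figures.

v̄ = v₀.₆ = 4.008 ft/s
q = v̄ × d × w = 4.008 × 7.54 × 8.59 = 259.6 ft³/s

260 ft³/s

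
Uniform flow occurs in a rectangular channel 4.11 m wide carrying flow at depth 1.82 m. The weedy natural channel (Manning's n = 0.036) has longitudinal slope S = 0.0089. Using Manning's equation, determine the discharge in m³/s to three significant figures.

19.1 m³/s

A = b·y = 4.11 × 1.82 = 7.480 m²
P = b + 2y = 4.11 + 2×1.82 = 7.750 m
R = A/P = 7.480/7.750 = 0.9652 m
Q = (1/n)·A·R^(2/3)·S^(1/2) = (1/0.036) × 7.480 × 0.9652^(2/3) × 0.0089^(1/2) = 19.14 m³/s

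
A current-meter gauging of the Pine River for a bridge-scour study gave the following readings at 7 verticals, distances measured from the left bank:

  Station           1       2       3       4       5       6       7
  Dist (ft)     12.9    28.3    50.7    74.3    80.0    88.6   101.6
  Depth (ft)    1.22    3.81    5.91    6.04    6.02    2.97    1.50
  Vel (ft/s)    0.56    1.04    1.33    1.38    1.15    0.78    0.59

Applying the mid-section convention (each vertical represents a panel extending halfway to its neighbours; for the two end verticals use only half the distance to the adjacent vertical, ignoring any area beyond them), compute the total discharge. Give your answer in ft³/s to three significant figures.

463 ft³/s

w_1 = (28.3 − 12.9)/2 = 7.7 ft; q_1 = 0.56 × 1.22 × 7.7 = 5.261 ft³/s
w_2 = (50.7 − 12.9)/2 = 18.9 ft; q_2 = 1.04 × 3.81 × 18.9 = 74.89 ft³/s
w_3 = (74.3 − 28.3)/2 = 23 ft; q_3 = 1.33 × 5.91 × 23 = 180.8 ft³/s
w_4 = (80.0 − 50.7)/2 = 14.65 ft; q_4 = 1.38 × 6.04 × 14.65 = 122.1 ft³/s
w_5 = (88.6 − 74.3)/2 = 7.15 ft; q_5 = 1.15 × 6.02 × 7.15 = 49.50 ft³/s
w_6 = (101.6 − 80.0)/2 = 10.8 ft; q_6 = 0.78 × 2.97 × 10.8 = 25.02 ft³/s
w_7 = (101.6 − 88.6)/2 = 6.5 ft; q_7 = 0.59 × 1.50 × 6.5 = 5.753 ft³/s
Q = Σ qᵢ = 463.3 ft³/s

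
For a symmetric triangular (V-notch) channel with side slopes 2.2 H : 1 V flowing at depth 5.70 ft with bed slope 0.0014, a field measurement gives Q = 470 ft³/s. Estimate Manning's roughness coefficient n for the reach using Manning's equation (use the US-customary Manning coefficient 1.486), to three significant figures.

0.0160

A = z·y² = 2.2×5.70² = 71.48 ft²
P = 2y√(1+z²) = 2×5.70×√(1+2.2²) = 27.55 ft
R = A/P = 71.48/27.55 = 2.595 ft
n = (1.486/Q)·A·R^(2/3)·S^(1/2) = (1.486/470) × 71.48 × 1.888 × 0.03742 = 0.01597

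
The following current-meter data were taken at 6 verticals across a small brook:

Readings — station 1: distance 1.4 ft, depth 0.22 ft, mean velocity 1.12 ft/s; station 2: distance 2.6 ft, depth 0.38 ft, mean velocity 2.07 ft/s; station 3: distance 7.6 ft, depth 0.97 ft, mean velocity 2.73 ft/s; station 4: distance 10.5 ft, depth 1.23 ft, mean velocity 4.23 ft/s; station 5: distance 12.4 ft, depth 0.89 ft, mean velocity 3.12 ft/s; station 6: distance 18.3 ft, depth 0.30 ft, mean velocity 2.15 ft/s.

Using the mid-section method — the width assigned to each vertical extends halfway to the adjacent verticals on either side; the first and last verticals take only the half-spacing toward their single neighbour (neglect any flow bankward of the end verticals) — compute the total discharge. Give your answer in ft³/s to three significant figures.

38.3 ft³/s

w_1 = (2.6 − 1.4)/2 = 0.6 ft; q_1 = 1.12 × 0.22 × 0.6 = 0.1478 ft³/s
w_2 = (7.6 − 1.4)/2 = 3.1 ft; q_2 = 2.07 × 0.38 × 3.1 = 2.438 ft³/s
w_3 = (10.5 − 2.6)/2 = 3.95 ft; q_3 = 2.73 × 0.97 × 3.95 = 10.46 ft³/s
w_4 = (12.4 − 7.6)/2 = 2.4 ft; q_4 = 4.23 × 1.23 × 2.4 = 12.49 ft³/s
w_5 = (18.3 − 10.5)/2 = 3.9 ft; q_5 = 3.12 × 0.89 × 3.9 = 10.83 ft³/s
w_6 = (18.3 − 12.4)/2 = 2.95 ft; q_6 = 2.15 × 0.30 × 2.95 = 1.903 ft³/s
Q = Σ qᵢ = 38.27 ft³/s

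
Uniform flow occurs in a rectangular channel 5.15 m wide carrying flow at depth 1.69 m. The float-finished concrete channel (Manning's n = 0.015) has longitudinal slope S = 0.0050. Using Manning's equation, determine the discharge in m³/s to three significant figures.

41.6 m³/s

A = b·y = 5.15 × 1.69 = 8.704 m²
P = b + 2y = 5.15 + 2×1.69 = 8.530 m
R = A/P = 8.704/8.530 = 1.020 m
Q = (1/n)·A·R^(2/3)·S^(1/2) = (1/0.015) × 8.704 × 1.020^(2/3) × 0.0050^(1/2) = 41.58 m³/s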